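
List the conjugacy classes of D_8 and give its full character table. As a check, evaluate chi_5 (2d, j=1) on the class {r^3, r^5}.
Conjugacy classes: {e} of size 1, {r^4} of size 1, {r^1, r^7} of size 2, {r^2, r^6} of size 2, {r^3, r^5} of size 2, {s, sr^2, ...} of size 4, {sr, sr^3, ...} of size 4.
Character table:
  irrep \ class              {e} (size 1)  {r^4} (size 1)  {r^1, r^7} (size 2)  {r^2, r^6} (size 2)  {r^3, r^5} (size 2)  {s, sr^2, ...} (size 4)  {sr, sr^3, ...} (size 4)
  chi_1 (triv)               1             1               1                    1                    1                    1                        1                       
  chi_2 (sign: r->1, s->-1)  1             1               1                    1                    1                    -1                       -1                      
  chi_3 (r->-1, s->1)        1             1               -1                   1                    -1                   1                        -1                      
  chi_4 (r->-1, s->-1)       1             1               -1                   1                    -1                   -1                       1                       
  chi_5 (2d, j=1)            2             -2              sqrt(2)              0                    -sqrt(2)             0                        0                       
  chi_6 (2d, j=2)            2             2               0                    -2                   0                    0                        0                       
  chi_7 (2d, j=3)            2             -2              -sqrt(2)             0                    sqrt(2)              0                        0                       

Spot check: chi_5 (2d, j=1) on {r^3, r^5} = -sqrt(2).

Reasoning: D_8 has order 2*8 = 16 with 7 conjugacy classes, hence 7 irreducibles. Sum of squared dims 1 + 1 + 1 + 1 + 4 + 4 + 4 = 16 = |G|. Linear characters come from the abelianisation; the 2-dimensional irreps have character r^k -> 2*cos(2*pi*j*k/8), reflections -> 0.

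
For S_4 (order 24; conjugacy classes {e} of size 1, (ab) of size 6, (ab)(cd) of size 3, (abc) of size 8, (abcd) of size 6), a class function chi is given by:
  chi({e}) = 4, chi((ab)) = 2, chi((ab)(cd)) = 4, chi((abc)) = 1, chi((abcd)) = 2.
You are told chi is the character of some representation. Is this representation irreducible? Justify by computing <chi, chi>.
Not irreducible (reducible): <chi, chi> = 5 > 1.

Justification: <chi, chi> = (1/|G|) sum_C |C| * |chi(C)|^2 = (1/24)[1*|4|^2 + 6*|2|^2 + 3*|4|^2 + 8*|1|^2 + 6*|2|^2]
  = (1/24)[(16) + (24) + (48) + (8) + (24)] = 120/24 = 5.
A character is irreducible iff <chi, chi> = 1, so this representation is reducible.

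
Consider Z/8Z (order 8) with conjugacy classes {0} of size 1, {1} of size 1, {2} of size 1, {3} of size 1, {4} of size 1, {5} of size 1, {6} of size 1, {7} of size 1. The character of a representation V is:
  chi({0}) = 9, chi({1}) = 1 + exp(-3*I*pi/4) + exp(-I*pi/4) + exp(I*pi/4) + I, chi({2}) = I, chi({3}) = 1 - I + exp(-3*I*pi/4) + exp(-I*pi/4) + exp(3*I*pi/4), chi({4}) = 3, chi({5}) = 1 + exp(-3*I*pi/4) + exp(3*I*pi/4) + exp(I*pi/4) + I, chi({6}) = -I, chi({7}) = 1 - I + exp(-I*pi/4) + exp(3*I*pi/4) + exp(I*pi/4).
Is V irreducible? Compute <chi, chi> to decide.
Not irreducible (reducible): <chi, chi> = 13 > 1.

Explanation: <chi, chi> = (1/|G|) sum_C |C| * |chi(C)|^2 = (1/8)[1*|9|^2 + 1*|1 + exp(-3*I*pi/4) + exp(-I*pi/4) + exp(I*pi/4) + I|^2 + 1*|I|^2 + 1*|1 - I + exp(-3*I*pi/4) + exp(-I*pi/4) + exp(3*I*pi/4)|^2 + 1*|3|^2 + 1*|1 + exp(-3*I*pi/4) + exp(3*I*pi/4) + exp(I*pi/4) + I|^2 + 1*|-I|^2 + 1*|1 - I + exp(-I*pi/4) + exp(3*I*pi/4) + exp(I*pi/4)|^2]
  = (1/8)[(81) + (3) + (1) + (3) + (9) + (3) + (1) + (3)] = 104/8 = 13.
(Exp terms are combined using exp(i*s)*conj(exp(i*t)) = exp(i*(s-t)), and sums of them are collapsed using the identity that for every m > 1 the m distinct m-th roots of unity sum to 0, e.g. 1 + exp(2*I*pi/3) + exp(-2*I*pi/3) = 0.)
A character is irreducible iff <chi, chi> = 1, so this representation is reducible.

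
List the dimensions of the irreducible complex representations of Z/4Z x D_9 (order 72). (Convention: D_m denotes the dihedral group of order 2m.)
Dimensions: 1, 1, 1, 1, 1, 1, 1, 1, 2, 2, 2, 2, 2, 2, 2, 2, 2, 2, 2, 2, 2, 2, 2, 2

Why: There are 24 irreducibles (= number of conjugacy classes). Their dimensions d_i satisfy sum d_i^2 = |G| = 72: 1 + 1 + 1 + 1 + 1 + 1 + 1 + 1 + 4 + 4 + 4 + 4 + 4 + 4 + 4 + 4 + 4 + 4 + 4 + 4 + 4 + 4 + 4 + 4 = 72. (For the product with Z/4Z: each of the 4 1-dim characters of Z/4Z tensors with each irrep of D_9, giving 4 copies of each D_9-dimension.)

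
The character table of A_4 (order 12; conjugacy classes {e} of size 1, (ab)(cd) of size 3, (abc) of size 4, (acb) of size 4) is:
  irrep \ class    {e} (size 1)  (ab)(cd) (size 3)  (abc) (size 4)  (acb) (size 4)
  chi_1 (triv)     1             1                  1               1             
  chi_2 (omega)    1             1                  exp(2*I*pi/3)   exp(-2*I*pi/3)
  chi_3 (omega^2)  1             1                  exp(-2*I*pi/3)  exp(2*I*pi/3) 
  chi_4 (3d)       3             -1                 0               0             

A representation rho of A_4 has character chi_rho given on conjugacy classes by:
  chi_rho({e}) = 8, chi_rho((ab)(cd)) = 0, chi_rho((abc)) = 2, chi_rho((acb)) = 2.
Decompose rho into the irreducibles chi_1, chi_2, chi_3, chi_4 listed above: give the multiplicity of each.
Multiplicities: chi_1: 2, chi_2: 0, chi_3: 0, chi_4: 2.

Derivation: Use <chi_rho, chi> = (1/|G|) sum_C |C| * chi_rho(C) * conj(chi(C)) with |G| = 12 for each irreducible chi in the table:
  <chi_rho, chi_1> = (1/12)[1*(8)*conj(1) + 3*(0)*conj(1) + 4*(2)*conj(1) + 4*(2)*conj(1)]
      = (1/12)[(8) + (0) + (8) + (8)] = 24/12 = 2
  <chi_rho, chi_2> = (1/12)[1*(8)*conj(1) + 3*(0)*conj(1) + 4*(2)*conj(exp(2*I*pi/3)) + 4*(2)*conj(exp(-2*I*pi/3))]
      = (1/12)[(8) + (0) + (8*exp(-2*I*pi/3)) + (8*exp(2*I*pi/3))] = 0/12 = 0
  <chi_rho, chi_3> = (1/12)[1*(8)*conj(1) + 3*(0)*conj(1) + 4*(2)*conj(exp(-2*I*pi/3)) + 4*(2)*conj(exp(2*I*pi/3))]
      = (1/12)[(8) + (0) + (8*exp(2*I*pi/3)) + (8*exp(-2*I*pi/3))] = 0/12 = 0
  <chi_rho, chi_4> = (1/12)[1*(8)*conj(3) + 3*(0)*conj(-1) + 4*(2)*conj(0) + 4*(2)*conj(0)]
      = (1/12)[(24) + (0) + (0) + (0)] = 24/12 = 2
(Exp terms are combined using exp(i*s)*conj(exp(i*t)) = exp(i*(s-t)), and sums of them are collapsed using the identity that for every m > 1 the m distinct m-th roots of unity sum to 0, e.g. 1 + exp(2*I*pi/3) + exp(-2*I*pi/3) = 0.)
Dimension check: dim(rho) = sum (mult * dim) = 2*1 + 0*1 + 0*1 + 2*3 = 8 = chi_rho(e) = 8.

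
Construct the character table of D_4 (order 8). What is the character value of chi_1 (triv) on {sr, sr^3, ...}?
Conjugacy classes: {e} of size 1, {r^2} of size 1, {r^1, r^3} of size 2, {s, sr^2, ...} of size 2, {sr, sr^3, ...} of size 2.
Character table:
  irrep \ class              {e} (size 1)  {r^2} (size 1)  {r^1, r^3} (size 2)  {s, sr^2, ...} (size 2)  {sr, sr^3, ...} (size 2)
  chi_1 (triv)               1             1               1                    1                        1                       
  chi_2 (sign: r->1, s->-1)  1             1               1                    -1                       -1                      
  chi_3 (r->-1, s->1)        1             1               -1                   1                        -1                      
  chi_4 (r->-1, s->-1)       1             1               -1                   -1                       1                       
  chi_5 (2d, j=1)            2             -2              0                    0                        0                       

Spot check: chi_1 (triv) on {sr, sr^3, ...} = 1.

Details: D_4 has order 2*4 = 8 with 5 conjugacy classes, hence 5 irreducibles. Sum of squared dims 1 + 1 + 1 + 1 + 4 = 8 = |G|. Linear characters come from the abelianisation; the 2-dimensional irreps have character r^k -> 2*cos(2*pi*j*k/4), reflections -> 0.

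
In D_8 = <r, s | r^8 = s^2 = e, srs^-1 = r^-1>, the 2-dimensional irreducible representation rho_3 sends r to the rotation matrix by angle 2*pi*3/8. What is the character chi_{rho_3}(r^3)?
chi_{rho_3}(r^3) = 2*cos(2*pi*3*3/8) = sqrt(2)

Solution. rho_3(r^3) is rotation by angle 2*pi*3*3/8, whose trace is 2*cos(2*pi*3*3/8) = sqrt(2).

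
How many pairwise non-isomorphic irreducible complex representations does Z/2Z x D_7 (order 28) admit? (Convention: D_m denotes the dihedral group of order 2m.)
10

Explanation: The number of irreducible complex representations of a finite group equals its number of conjugacy classes. For a direct product, #classes(G x H) = #classes(G) * #classes(H). Z/2Z has 2 classes (abelian), D_7 has 5 classes, so 2 * 5 = 10, so Z/2Z x D_7 (order 28) has exactly 10 irreducible complex representations.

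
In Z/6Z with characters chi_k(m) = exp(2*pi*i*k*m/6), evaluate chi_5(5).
chi_5(5) = zeta_6^25 = exp(I*pi/3)

Solution. chi_5(5) = zeta_6^(5*5) = zeta_6^25. Since zeta_6^6 = 1, this equals zeta_6^1 = exp(2*pi*i*1/6) = exp(I*pi/3).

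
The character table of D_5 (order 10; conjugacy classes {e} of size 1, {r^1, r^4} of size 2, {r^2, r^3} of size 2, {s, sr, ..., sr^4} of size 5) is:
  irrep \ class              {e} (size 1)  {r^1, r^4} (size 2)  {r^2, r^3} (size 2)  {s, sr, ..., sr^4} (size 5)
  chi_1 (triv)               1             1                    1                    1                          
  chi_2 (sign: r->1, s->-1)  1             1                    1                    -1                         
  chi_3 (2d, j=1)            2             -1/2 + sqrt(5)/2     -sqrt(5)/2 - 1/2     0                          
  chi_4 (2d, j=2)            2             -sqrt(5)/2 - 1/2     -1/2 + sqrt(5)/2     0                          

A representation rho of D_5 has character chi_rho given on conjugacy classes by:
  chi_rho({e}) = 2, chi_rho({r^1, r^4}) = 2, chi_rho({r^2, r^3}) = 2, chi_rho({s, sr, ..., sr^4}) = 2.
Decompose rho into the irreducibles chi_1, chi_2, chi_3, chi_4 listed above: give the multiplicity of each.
Multiplicities: chi_1: 2, chi_2: 0, chi_3: 0, chi_4: 0.

Derivation: Use <chi_rho, chi> = (1/|G|) sum_C |C| * chi_rho(C) * conj(chi(C)) with |G| = 10 for each irreducible chi in the table:
  <chi_rho, chi_1> = (1/10)[1*(2)*conj(1) + 2*(2)*conj(1) + 2*(2)*conj(1) + 5*(2)*conj(1)]
      = (1/10)[(2) + (4) + (4) + (10)] = 20/10 = 2
  <chi_rho, chi_2> = (1/10)[1*(2)*conj(1) + 2*(2)*conj(1) + 2*(2)*conj(1) + 5*(2)*conj(-1)]
      = (1/10)[(2) + (4) + (4) + (-10)] = 0/10 = 0
  <chi_rho, chi_3> = (1/10)[1*(2)*conj(2) + 2*(2)*conj(-1/2 + sqrt(5)/2) + 2*(2)*conj(-sqrt(5)/2 - 1/2) + 5*(2)*conj(0)]
      = (1/10)[(4) + (-2 + 2*sqrt(5)) + (-2*sqrt(5) - 2) + (0)] = 0/10 = 0
  <chi_rho, chi_4> = (1/10)[1*(2)*conj(2) + 2*(2)*conj(-sqrt(5)/2 - 1/2) + 2*(2)*conj(-1/2 + sqrt(5)/2) + 5*(2)*conj(0)]
      = (1/10)[(4) + (-2*sqrt(5) - 2) + (-2 + 2*sqrt(5)) + (0)] = 0/10 = 0
Dimension check: dim(rho) = sum (mult * dim) = 2*1 + 0*1 + 0*2 + 0*2 = 2 = chi_rho(e) = 2.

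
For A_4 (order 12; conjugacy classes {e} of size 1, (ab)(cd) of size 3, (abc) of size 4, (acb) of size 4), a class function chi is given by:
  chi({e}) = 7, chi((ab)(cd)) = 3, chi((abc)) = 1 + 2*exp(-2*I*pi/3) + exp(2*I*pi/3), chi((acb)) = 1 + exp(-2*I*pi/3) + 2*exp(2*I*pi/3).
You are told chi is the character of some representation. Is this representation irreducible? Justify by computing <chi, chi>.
Not irreducible (reducible): <chi, chi> = 7 > 1.

Reasoning: <chi, chi> = (1/|G|) sum_C |C| * |chi(C)|^2 = (1/12)[1*|7|^2 + 3*|3|^2 + 4*|1 + 2*exp(-2*I*pi/3) + exp(2*I*pi/3)|^2 + 4*|1 + exp(-2*I*pi/3) + 2*exp(2*I*pi/3)|^2]
  = (1/12)[(49) + (27) + (4) + (4)] = 84/12 = 7.
(Exp terms are combined using exp(i*s)*conj(exp(i*t)) = exp(i*(s-t)), and sums of them are collapsed using the identity that for every m > 1 the m distinct m-th roots of unity sum to 0, e.g. 1 + exp(2*I*pi/3) + exp(-2*I*pi/3) = 0.)
A character is irreducible iff <chi, chi> = 1, so this representation is reducible.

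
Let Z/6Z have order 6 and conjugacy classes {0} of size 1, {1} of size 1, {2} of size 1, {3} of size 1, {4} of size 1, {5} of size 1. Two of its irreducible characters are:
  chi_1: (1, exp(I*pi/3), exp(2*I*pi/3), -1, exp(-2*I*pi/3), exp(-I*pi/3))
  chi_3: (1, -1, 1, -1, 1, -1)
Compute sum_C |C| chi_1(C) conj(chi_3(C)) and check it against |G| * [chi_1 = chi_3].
Sum = 0; so <chi_1, chi_3> = 0 (distinct irreducibles are orthogonal).

Details: Compute term by term over conjugacy classes (|C| * chi_1(C) * conj(chi_3(C))):
  1*(1)*conj(1) + 1*(exp(I*pi/3))*conj(-1) + 1*(exp(2*I*pi/3))*conj(1) + 1*(-1)*conj(-1) + 1*(exp(-2*I*pi/3))*conj(1) + 1*(exp(-I*pi/3))*conj(-1)
  = (1) + (-exp(I*pi/3)) + (exp(2*I*pi/3)) + (1) + (exp(-2*I*pi/3)) + (-exp(-I*pi/3))
  = 0.
(Exp terms are combined using exp(i*s)*conj(exp(i*t)) = exp(i*(s-t)), and sums of them are collapsed using the identity that for every m > 1 the m distinct m-th roots of unity sum to 0, e.g. 1 + exp(2*I*pi/3) + exp(-2*I*pi/3) = 0.)
Dividing by |G| = 6 gives 0/6 = 0, matching the row-orthogonality relation <chi_1, chi_3> = [chi_1 = chi_3].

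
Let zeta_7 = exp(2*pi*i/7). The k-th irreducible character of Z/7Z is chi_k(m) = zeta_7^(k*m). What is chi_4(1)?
chi_4(1) = zeta_7^4 = exp(-6*I*pi/7)

Solution. chi_4(1) = zeta_7^(4*1) = zeta_7^4. Since zeta_7^7 = 1, this equals zeta_7^4 = exp(2*pi*i*4/7) = exp(-6*I*pi/7).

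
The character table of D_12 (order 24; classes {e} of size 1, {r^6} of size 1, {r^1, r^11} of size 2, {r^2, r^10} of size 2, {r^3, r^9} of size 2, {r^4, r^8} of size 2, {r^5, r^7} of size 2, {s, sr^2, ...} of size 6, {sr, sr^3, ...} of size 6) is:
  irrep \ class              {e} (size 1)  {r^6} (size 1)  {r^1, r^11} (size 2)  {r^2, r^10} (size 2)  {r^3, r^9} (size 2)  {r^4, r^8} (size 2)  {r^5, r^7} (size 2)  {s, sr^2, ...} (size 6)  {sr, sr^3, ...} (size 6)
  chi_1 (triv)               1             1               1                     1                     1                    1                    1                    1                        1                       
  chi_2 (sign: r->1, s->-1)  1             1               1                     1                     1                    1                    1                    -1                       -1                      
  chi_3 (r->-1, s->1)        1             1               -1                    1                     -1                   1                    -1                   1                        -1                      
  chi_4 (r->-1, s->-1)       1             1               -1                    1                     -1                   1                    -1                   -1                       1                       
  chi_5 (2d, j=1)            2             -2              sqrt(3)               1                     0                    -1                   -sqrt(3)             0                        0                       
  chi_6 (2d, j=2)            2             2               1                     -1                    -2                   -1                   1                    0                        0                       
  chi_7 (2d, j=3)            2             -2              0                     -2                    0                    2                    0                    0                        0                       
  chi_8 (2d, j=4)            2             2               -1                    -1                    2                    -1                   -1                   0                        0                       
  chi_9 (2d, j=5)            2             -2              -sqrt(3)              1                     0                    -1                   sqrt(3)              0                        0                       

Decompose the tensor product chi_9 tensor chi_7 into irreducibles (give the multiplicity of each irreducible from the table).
chi_9 tensor chi_7 = chi_6 + chi_8 (all other irreducibles have multiplicity 0).

Solution. The character of a tensor product is the pointwise product (chi_9 * chi_7)(C) = chi_9(C) * chi_7(C):
  {e}: (2)*(2), {r^6}: (-2)*(-2), {r^1, r^11}: (-sqrt(3))*(0), {r^2, r^10}: (1)*(-2), {r^3, r^9}: (0)*(0), {r^4, r^8}: (-1)*(2), {r^5, r^7}: (sqrt(3))*(0), {s, sr^2, ...}: (0)*(0), {sr, sr^3, ...}: (0)*(0)
so (chi_9 * chi_7) takes values
  {e} -> 4, {r^6} -> 4, {r^1, r^11} -> 0, {r^2, r^10} -> -2, {r^3, r^9} -> 0, {r^4, r^8} -> -2, {r^5, r^7} -> 0, {s, sr^2, ...} -> 0, {sr, sr^3, ...} -> 0.
Now take the inner product of this character with each irreducible chi from the table, <chi_9*chi_7, chi> = (1/24) sum_C |C| (chi_9*chi_7)(C) conj(chi(C)):
  <chi_9*chi_7, chi_1> = (1/24)[1*(4)*conj(1) + 1*(4)*conj(1) + 2*(0)*conj(1) + 2*(-2)*conj(1) + 2*(0)*conj(1) + 2*(-2)*conj(1) + 2*(0)*conj(1) + 6*(0)*conj(1) + 6*(0)*conj(1)]
      = (1/24)[(4) + (4) + (0) + (-4) + (0) + (-4) + (0) + (0) + (0)] = 0/24 = 0
  <chi_9*chi_7, chi_2> = (1/24)[1*(4)*conj(1) + 1*(4)*conj(1) + 2*(0)*conj(1) + 2*(-2)*conj(1) + 2*(0)*conj(1) + 2*(-2)*conj(1) + 2*(0)*conj(1) + 6*(0)*conj(-1) + 6*(0)*conj(-1)]
      = (1/24)[(4) + (4) + (0) + (-4) + (0) + (-4) + (0) + (0) + (0)] = 0/24 = 0
  <chi_9*chi_7, chi_3> = (1/24)[1*(4)*conj(1) + 1*(4)*conj(1) + 2*(0)*conj(-1) + 2*(-2)*conj(1) + 2*(0)*conj(-1) + 2*(-2)*conj(1) + 2*(0)*conj(-1) + 6*(0)*conj(1) + 6*(0)*conj(-1)]
      = (1/24)[(4) + (4) + (0) + (-4) + (0) + (-4) + (0) + (0) + (0)] = 0/24 = 0
  <chi_9*chi_7, chi_4> = (1/24)[1*(4)*conj(1) + 1*(4)*conj(1) + 2*(0)*conj(-1) + 2*(-2)*conj(1) + 2*(0)*conj(-1) + 2*(-2)*conj(1) + 2*(0)*conj(-1) + 6*(0)*conj(-1) + 6*(0)*conj(1)]
      = (1/24)[(4) + (4) + (0) + (-4) + (0) + (-4) + (0) + (0) + (0)] = 0/24 = 0
  <chi_9*chi_7, chi_5> = (1/24)[1*(4)*conj(2) + 1*(4)*conj(-2) + 2*(0)*conj(sqrt(3)) + 2*(-2)*conj(1) + 2*(0)*conj(0) + 2*(-2)*conj(-1) + 2*(0)*conj(-sqrt(3)) + 6*(0)*conj(0) + 6*(0)*conj(0)]
      = (1/24)[(8) + (-8) + (0) + (-4) + (0) + (4) + (0) + (0) + (0)] = 0/24 = 0
  <chi_9*chi_7, chi_6> = (1/24)[1*(4)*conj(2) + 1*(4)*conj(2) + 2*(0)*conj(1) + 2*(-2)*conj(-1) + 2*(0)*conj(-2) + 2*(-2)*conj(-1) + 2*(0)*conj(1) + 6*(0)*conj(0) + 6*(0)*conj(0)]
      = (1/24)[(8) + (8) + (0) + (4) + (0) + (4) + (0) + (0) + (0)] = 24/24 = 1
  <chi_9*chi_7, chi_7> = (1/24)[1*(4)*conj(2) + 1*(4)*conj(-2) + 2*(0)*conj(0) + 2*(-2)*conj(-2) + 2*(0)*conj(0) + 2*(-2)*conj(2) + 2*(0)*conj(0) + 6*(0)*conj(0) + 6*(0)*conj(0)]
      = (1/24)[(8) + (-8) + (0) + (8) + (0) + (-8) + (0) + (0) + (0)] = 0/24 = 0
  <chi_9*chi_7, chi_8> = (1/24)[1*(4)*conj(2) + 1*(4)*conj(2) + 2*(0)*conj(-1) + 2*(-2)*conj(-1) + 2*(0)*conj(2) + 2*(-2)*conj(-1) + 2*(0)*conj(-1) + 6*(0)*conj(0) + 6*(0)*conj(0)]
      = (1/24)[(8) + (8) + (0) + (4) + (0) + (4) + (0) + (0) + (0)] = 24/24 = 1
  <chi_9*chi_7, chi_9> = (1/24)[1*(4)*conj(2) + 1*(4)*conj(-2) + 2*(0)*conj(-sqrt(3)) + 2*(-2)*conj(1) + 2*(0)*conj(0) + 2*(-2)*conj(-1) + 2*(0)*conj(sqrt(3)) + 6*(0)*conj(0) + 6*(0)*conj(0)]
      = (1/24)[(8) + (-8) + (0) + (-4) + (0) + (4) + (0) + (0) + (0)] = 0/24 = 0
Hence the multiplicities are chi_6: 1, chi_8: 1. Dimension check: dim(chi_9)*dim(chi_7) = 2*2 = 4 and sum (mult * dim) = 1*2 + 1*2 = 4.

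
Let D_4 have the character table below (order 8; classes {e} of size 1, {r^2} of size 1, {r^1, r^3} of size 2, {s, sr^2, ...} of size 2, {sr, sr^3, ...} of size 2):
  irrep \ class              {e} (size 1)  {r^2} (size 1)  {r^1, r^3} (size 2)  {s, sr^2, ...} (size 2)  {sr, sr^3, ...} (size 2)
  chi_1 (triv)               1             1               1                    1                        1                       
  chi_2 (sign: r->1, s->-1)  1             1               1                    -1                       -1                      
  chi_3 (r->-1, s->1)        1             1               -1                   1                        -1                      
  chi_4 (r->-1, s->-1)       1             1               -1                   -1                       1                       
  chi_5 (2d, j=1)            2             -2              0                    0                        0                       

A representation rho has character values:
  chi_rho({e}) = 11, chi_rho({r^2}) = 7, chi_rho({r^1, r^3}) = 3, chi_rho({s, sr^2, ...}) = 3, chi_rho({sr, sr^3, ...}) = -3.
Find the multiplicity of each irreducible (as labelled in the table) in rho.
Multiplicities: chi_1: 3, chi_2: 3, chi_3: 3, chi_4: 0, chi_5: 1.

Reasoning: Use <chi_rho, chi> = (1/|G|) sum_C |C| * chi_rho(C) * conj(chi(C)) with |G| = 8 for each irreducible chi in the table:
  <chi_rho, chi_1> = (1/8)[1*(11)*conj(1) + 1*(7)*conj(1) + 2*(3)*conj(1) + 2*(3)*conj(1) + 2*(-3)*conj(1)]
      = (1/8)[(11) + (7) + (6) + (6) + (-6)] = 24/8 = 3
  <chi_rho, chi_2> = (1/8)[1*(11)*conj(1) + 1*(7)*conj(1) + 2*(3)*conj(1) + 2*(3)*conj(-1) + 2*(-3)*conj(-1)]
      = (1/8)[(11) + (7) + (6) + (-6) + (6)] = 24/8 = 3
  <chi_rho, chi_3> = (1/8)[1*(11)*conj(1) + 1*(7)*conj(1) + 2*(3)*conj(-1) + 2*(3)*conj(1) + 2*(-3)*conj(-1)]
      = (1/8)[(11) + (7) + (-6) + (6) + (6)] = 24/8 = 3
  <chi_rho, chi_4> = (1/8)[1*(11)*conj(1) + 1*(7)*conj(1) + 2*(3)*conj(-1) + 2*(3)*conj(-1) + 2*(-3)*conj(1)]
      = (1/8)[(11) + (7) + (-6) + (-6) + (-6)] = 0/8 = 0
  <chi_rho, chi_5> = (1/8)[1*(11)*conj(2) + 1*(7)*conj(-2) + 2*(3)*conj(0) + 2*(3)*conj(0) + 2*(-3)*conj(0)]
      = (1/8)[(22) + (-14) + (0) + (0) + (0)] = 8/8 = 1
Dimension check: dim(rho) = sum (mult * dim) = 3*1 + 3*1 + 3*1 + 0*1 + 1*2 = 11 = chi_rho(e) = 11.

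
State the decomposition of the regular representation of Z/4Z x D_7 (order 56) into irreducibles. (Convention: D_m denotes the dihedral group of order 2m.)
Each irreducible V_i of dimension d_i appears with multiplicity d_i, i.e. rho_reg = (direct sum over all irreducibles V_i) d_i V_i. The irreducible dimensions for Z/4Z x D_7 are 1, 1, 1, 1, 1, 1, 1, 1, 2, 2, 2, 2, 2, 2, 2, 2, 2, 2, 2, 2: 8 irreducibles of dimension 1, each with multiplicity 1; 12 irreducibles of dimension 2, each with multiplicity 2. Total dimension 8*1*1 + 12*2*2 = 56 = |G|.

Explanation: General theorem: in the regular representation of a finite group G, each irreducible appears with multiplicity equal to its dimension. Check: dim(rho_reg) = sum d_i^2 = 1 + 1 + 1 + 1 + 1 + 1 + 1 + 1 + 4 + 4 + 4 + 4 + 4 + 4 + 4 + 4 + 4 + 4 + 4 + 4 = 56 = |G|.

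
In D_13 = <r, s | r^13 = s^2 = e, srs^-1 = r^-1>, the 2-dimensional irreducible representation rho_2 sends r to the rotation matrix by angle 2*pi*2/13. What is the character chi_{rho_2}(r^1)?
chi_{rho_2}(r^1) = 2*cos(2*pi*2*1/13) = 2*cos(4*pi/13)

Why: rho_2(r^1) is rotation by angle 2*pi*2*1/13, whose trace is 2*cos(2*pi*2*1/13) = 2*cos(4*pi/13).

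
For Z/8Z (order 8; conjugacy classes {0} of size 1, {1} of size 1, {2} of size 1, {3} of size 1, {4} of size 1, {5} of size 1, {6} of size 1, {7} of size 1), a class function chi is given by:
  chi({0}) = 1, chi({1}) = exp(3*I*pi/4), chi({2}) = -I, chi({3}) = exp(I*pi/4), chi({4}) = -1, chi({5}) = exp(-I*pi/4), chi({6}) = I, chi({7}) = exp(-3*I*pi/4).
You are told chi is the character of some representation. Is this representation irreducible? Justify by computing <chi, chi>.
Irreducible: <chi, chi> = 1.

Justification: <chi, chi> = (1/|G|) sum_C |C| * |chi(C)|^2 = (1/8)[1*|1|^2 + 1*|exp(3*I*pi/4)|^2 + 1*|-I|^2 + 1*|exp(I*pi/4)|^2 + 1*|-1|^2 + 1*|exp(-I*pi/4)|^2 + 1*|I|^2 + 1*|exp(-3*I*pi/4)|^2]
  = (1/8)[(1) + (1) + (1) + (1) + (1) + (1) + (1) + (1)] = 8/8 = 1.
(Exp terms are combined using exp(i*s)*conj(exp(i*t)) = exp(i*(s-t)), and sums of them are collapsed using the identity that for every m > 1 the m distinct m-th roots of unity sum to 0, e.g. 1 + exp(2*I*pi/3) + exp(-2*I*pi/3) = 0.)
A character is irreducible iff <chi, chi> = 1, so this representation is irreducible.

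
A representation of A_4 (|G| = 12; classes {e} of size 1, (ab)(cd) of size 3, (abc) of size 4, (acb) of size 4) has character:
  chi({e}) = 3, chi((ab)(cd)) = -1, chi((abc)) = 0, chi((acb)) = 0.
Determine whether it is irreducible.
Irreducible: <chi, chi> = 1.

Details: <chi, chi> = (1/|G|) sum_C |C| * |chi(C)|^2 = (1/12)[1*|3|^2 + 3*|-1|^2 + 4*|0|^2 + 4*|0|^2]
  = (1/12)[(9) + (3) + (0) + (0)] = 12/12 = 1.
(Exp terms are combined using exp(i*s)*conj(exp(i*t)) = exp(i*(s-t)), and sums of them are collapsed using the identity that for every m > 1 the m distinct m-th roots of unity sum to 0, e.g. 1 + exp(2*I*pi/3) + exp(-2*I*pi/3) = 0.)
A character is irreducible iff <chi, chi> = 1, so this representation is irreducible.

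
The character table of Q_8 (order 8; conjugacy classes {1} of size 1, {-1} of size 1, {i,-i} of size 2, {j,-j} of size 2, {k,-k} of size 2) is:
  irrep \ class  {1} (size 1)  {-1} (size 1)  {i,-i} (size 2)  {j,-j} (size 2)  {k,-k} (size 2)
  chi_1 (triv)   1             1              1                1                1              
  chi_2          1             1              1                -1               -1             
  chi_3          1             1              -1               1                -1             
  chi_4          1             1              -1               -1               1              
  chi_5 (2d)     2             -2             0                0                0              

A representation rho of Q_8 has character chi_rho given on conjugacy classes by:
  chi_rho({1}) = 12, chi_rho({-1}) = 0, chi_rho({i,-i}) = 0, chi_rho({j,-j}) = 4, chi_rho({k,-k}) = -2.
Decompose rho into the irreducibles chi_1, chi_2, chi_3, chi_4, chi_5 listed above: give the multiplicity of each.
Multiplicities: chi_1: 2, chi_2: 1, chi_3: 3, chi_4: 0, chi_5: 3.

Solution. Use <chi_rho, chi> = (1/|G|) sum_C |C| * chi_rho(C) * conj(chi(C)) with |G| = 8 for each irreducible chi in the table:
  <chi_rho, chi_1> = (1/8)[1*(12)*conj(1) + 1*(0)*conj(1) + 2*(0)*conj(1) + 2*(4)*conj(1) + 2*(-2)*conj(1)]
      = (1/8)[(12) + (0) + (0) + (8) + (-4)] = 16/8 = 2
  <chi_rho, chi_2> = (1/8)[1*(12)*conj(1) + 1*(0)*conj(1) + 2*(0)*conj(1) + 2*(4)*conj(-1) + 2*(-2)*conj(-1)]
      = (1/8)[(12) + (0) + (0) + (-8) + (4)] = 8/8 = 1
  <chi_rho, chi_3> = (1/8)[1*(12)*conj(1) + 1*(0)*conj(1) + 2*(0)*conj(-1) + 2*(4)*conj(1) + 2*(-2)*conj(-1)]
      = (1/8)[(12) + (0) + (0) + (8) + (4)] = 24/8 = 3
  <chi_rho, chi_4> = (1/8)[1*(12)*conj(1) + 1*(0)*conj(1) + 2*(0)*conj(-1) + 2*(4)*conj(-1) + 2*(-2)*conj(1)]
      = (1/8)[(12) + (0) + (0) + (-8) + (-4)] = 0/8 = 0
  <chi_rho, chi_5> = (1/8)[1*(12)*conj(2) + 1*(0)*conj(-2) + 2*(0)*conj(0) + 2*(4)*conj(0) + 2*(-2)*conj(0)]
      = (1/8)[(24) + (0) + (0) + (0) + (0)] = 24/8 = 3
Dimension check: dim(rho) = sum (mult * dim) = 2*1 + 1*1 + 3*1 + 0*1 + 3*2 = 12 = chi_rho(e) = 12.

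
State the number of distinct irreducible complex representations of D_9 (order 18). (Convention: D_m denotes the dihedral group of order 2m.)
6

Solution. The number of irreducible complex representations of a finite group equals its number of conjugacy classes. D_9 has 6 conjugacy classes ((n+3)/2 for n odd), so D_9 (order 18) has exactly 6 irreducible complex representations.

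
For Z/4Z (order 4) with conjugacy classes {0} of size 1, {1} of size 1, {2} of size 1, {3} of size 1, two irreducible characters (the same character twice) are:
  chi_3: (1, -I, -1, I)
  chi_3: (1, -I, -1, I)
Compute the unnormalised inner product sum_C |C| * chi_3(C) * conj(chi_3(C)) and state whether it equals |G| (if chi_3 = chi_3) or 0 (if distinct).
Sum = 4 = |G| = 4; so <chi_3, chi_3> = 1 (norm-1 confirms irreducibility).

Derivation: Compute term by term over conjugacy classes (|C| * chi_3(C) * conj(chi_3(C))):
  1*(1)*conj(1) + 1*(-I)*conj(-I) + 1*(-1)*conj(-1) + 1*(I)*conj(I)
  = (1) + (1) + (1) + (1)
  = 4.
(Exp terms are combined using exp(i*s)*conj(exp(i*t)) = exp(i*(s-t)), and sums of them are collapsed using the identity that for every m > 1 the m distinct m-th roots of unity sum to 0, e.g. 1 + exp(2*I*pi/3) + exp(-2*I*pi/3) = 0.)
Dividing by |G| = 4 gives 4/4 = 1, matching the row-orthogonality relation <chi_3, chi_3> = [chi_3 = chi_3].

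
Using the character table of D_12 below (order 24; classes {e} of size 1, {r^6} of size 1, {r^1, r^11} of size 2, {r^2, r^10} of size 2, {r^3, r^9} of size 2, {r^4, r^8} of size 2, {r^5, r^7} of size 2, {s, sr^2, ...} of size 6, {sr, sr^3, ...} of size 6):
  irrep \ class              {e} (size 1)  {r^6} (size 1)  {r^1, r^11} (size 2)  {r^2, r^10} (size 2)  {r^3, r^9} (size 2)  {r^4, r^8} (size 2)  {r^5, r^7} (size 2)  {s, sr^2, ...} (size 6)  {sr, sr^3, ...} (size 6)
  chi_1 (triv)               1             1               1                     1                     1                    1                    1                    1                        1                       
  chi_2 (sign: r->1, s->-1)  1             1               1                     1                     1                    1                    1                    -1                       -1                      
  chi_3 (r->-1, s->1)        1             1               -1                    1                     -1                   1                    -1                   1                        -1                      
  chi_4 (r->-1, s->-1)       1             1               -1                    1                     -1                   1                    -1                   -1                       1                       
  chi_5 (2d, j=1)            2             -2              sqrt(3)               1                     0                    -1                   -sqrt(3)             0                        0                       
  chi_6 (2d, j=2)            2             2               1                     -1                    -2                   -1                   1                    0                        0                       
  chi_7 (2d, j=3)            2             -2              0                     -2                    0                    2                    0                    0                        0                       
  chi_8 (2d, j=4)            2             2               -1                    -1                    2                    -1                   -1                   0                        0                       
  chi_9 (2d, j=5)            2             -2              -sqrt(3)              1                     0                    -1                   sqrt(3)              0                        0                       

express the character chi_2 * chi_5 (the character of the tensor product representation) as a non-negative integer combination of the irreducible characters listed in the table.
chi_2 tensor chi_5 = chi_5 (all other irreducibles have multiplicity 0).

The character of a tensor product is the pointwise product (chi_2 * chi_5)(C) = chi_2(C) * chi_5(C):
  {e}: (1)*(2), {r^6}: (1)*(-2), {r^1, r^11}: (1)*(sqrt(3)), {r^2, r^10}: (1)*(1), {r^3, r^9}: (1)*(0), {r^4, r^8}: (1)*(-1), {r^5, r^7}: (1)*(-sqrt(3)), {s, sr^2, ...}: (-1)*(0), {sr, sr^3, ...}: (-1)*(0)
so (chi_2 * chi_5) takes values
  {e} -> 2, {r^6} -> -2, {r^1, r^11} -> sqrt(3), {r^2, r^10} -> 1, {r^3, r^9} -> 0, {r^4, r^8} -> -1, {r^5, r^7} -> -sqrt(3), {s, sr^2, ...} -> 0, {sr, sr^3, ...} -> 0.
Now take the inner product of this character with each irreducible chi from the table, <chi_2*chi_5, chi> = (1/24) sum_C |C| (chi_2*chi_5)(C) conj(chi(C)):
  <chi_2*chi_5, chi_1> = (1/24)[1*(2)*conj(1) + 1*(-2)*conj(1) + 2*(sqrt(3))*conj(1) + 2*(1)*conj(1) + 2*(0)*conj(1) + 2*(-1)*conj(1) + 2*(-sqrt(3))*conj(1) + 6*(0)*conj(1) + 6*(0)*conj(1)]
      = (1/24)[(2) + (-2) + (2*sqrt(3)) + (2) + (0) + (-2) + (-2*sqrt(3)) + (0) + (0)] = 0/24 = 0
  <chi_2*chi_5, chi_2> = (1/24)[1*(2)*conj(1) + 1*(-2)*conj(1) + 2*(sqrt(3))*conj(1) + 2*(1)*conj(1) + 2*(0)*conj(1) + 2*(-1)*conj(1) + 2*(-sqrt(3))*conj(1) + 6*(0)*conj(-1) + 6*(0)*conj(-1)]
      = (1/24)[(2) + (-2) + (2*sqrt(3)) + (2) + (0) + (-2) + (-2*sqrt(3)) + (0) + (0)] = 0/24 = 0
  <chi_2*chi_5, chi_3> = (1/24)[1*(2)*conj(1) + 1*(-2)*conj(1) + 2*(sqrt(3))*conj(-1) + 2*(1)*conj(1) + 2*(0)*conj(-1) + 2*(-1)*conj(1) + 2*(-sqrt(3))*conj(-1) + 6*(0)*conj(1) + 6*(0)*conj(-1)]
      = (1/24)[(2) + (-2) + (-2*sqrt(3)) + (2) + (0) + (-2) + (2*sqrt(3)) + (0) + (0)] = 0/24 = 0
  <chi_2*chi_5, chi_4> = (1/24)[1*(2)*conj(1) + 1*(-2)*conj(1) + 2*(sqrt(3))*conj(-1) + 2*(1)*conj(1) + 2*(0)*conj(-1) + 2*(-1)*conj(1) + 2*(-sqrt(3))*conj(-1) + 6*(0)*conj(-1) + 6*(0)*conj(1)]
      = (1/24)[(2) + (-2) + (-2*sqrt(3)) + (2) + (0) + (-2) + (2*sqrt(3)) + (0) + (0)] = 0/24 = 0
  <chi_2*chi_5, chi_5> = (1/24)[1*(2)*conj(2) + 1*(-2)*conj(-2) + 2*(sqrt(3))*conj(sqrt(3)) + 2*(1)*conj(1) + 2*(0)*conj(0) + 2*(-1)*conj(-1) + 2*(-sqrt(3))*conj(-sqrt(3)) + 6*(0)*conj(0) + 6*(0)*conj(0)]
      = (1/24)[(4) + (4) + (6) + (2) + (0) + (2) + (6) + (0) + (0)] = 24/24 = 1
  <chi_2*chi_5, chi_6> = (1/24)[1*(2)*conj(2) + 1*(-2)*conj(2) + 2*(sqrt(3))*conj(1) + 2*(1)*conj(-1) + 2*(0)*conj(-2) + 2*(-1)*conj(-1) + 2*(-sqrt(3))*conj(1) + 6*(0)*conj(0) + 6*(0)*conj(0)]
      = (1/24)[(4) + (-4) + (2*sqrt(3)) + (-2) + (0) + (2) + (-2*sqrt(3)) + (0) + (0)] = 0/24 = 0
  <chi_2*chi_5, chi_7> = (1/24)[1*(2)*conj(2) + 1*(-2)*conj(-2) + 2*(sqrt(3))*conj(0) + 2*(1)*conj(-2) + 2*(0)*conj(0) + 2*(-1)*conj(2) + 2*(-sqrt(3))*conj(0) + 6*(0)*conj(0) + 6*(0)*conj(0)]
      = (1/24)[(4) + (4) + (0) + (-4) + (0) + (-4) + (0) + (0) + (0)] = 0/24 = 0
  <chi_2*chi_5, chi_8> = (1/24)[1*(2)*conj(2) + 1*(-2)*conj(2) + 2*(sqrt(3))*conj(-1) + 2*(1)*conj(-1) + 2*(0)*conj(2) + 2*(-1)*conj(-1) + 2*(-sqrt(3))*conj(-1) + 6*(0)*conj(0) + 6*(0)*conj(0)]
      = (1/24)[(4) + (-4) + (-2*sqrt(3)) + (-2) + (0) + (2) + (2*sqrt(3)) + (0) + (0)] = 0/24 = 0
  <chi_2*chi_5, chi_9> = (1/24)[1*(2)*conj(2) + 1*(-2)*conj(-2) + 2*(sqrt(3))*conj(-sqrt(3)) + 2*(1)*conj(1) + 2*(0)*conj(0) + 2*(-1)*conj(-1) + 2*(-sqrt(3))*conj(sqrt(3)) + 6*(0)*conj(0) + 6*(0)*conj(0)]
      = (1/24)[(4) + (4) + (-6) + (2) + (0) + (2) + (-6) + (0) + (0)] = 0/24 = 0
Hence the multiplicities are chi_5: 1. Dimension check: dim(chi_2)*dim(chi_5) = 1*2 = 2 and sum (mult * dim) = 1*2 = 2.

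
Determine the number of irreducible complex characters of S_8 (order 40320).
22

Why: The number of irreducible complex representations of a finite group equals its number of conjugacy classes. Conjugacy classes in S_8 correspond to cycle types, i.e. partitions of 8; there are p(8) = 22 of them, so S_8 (order 40320) has exactly 22 irreducible complex representations.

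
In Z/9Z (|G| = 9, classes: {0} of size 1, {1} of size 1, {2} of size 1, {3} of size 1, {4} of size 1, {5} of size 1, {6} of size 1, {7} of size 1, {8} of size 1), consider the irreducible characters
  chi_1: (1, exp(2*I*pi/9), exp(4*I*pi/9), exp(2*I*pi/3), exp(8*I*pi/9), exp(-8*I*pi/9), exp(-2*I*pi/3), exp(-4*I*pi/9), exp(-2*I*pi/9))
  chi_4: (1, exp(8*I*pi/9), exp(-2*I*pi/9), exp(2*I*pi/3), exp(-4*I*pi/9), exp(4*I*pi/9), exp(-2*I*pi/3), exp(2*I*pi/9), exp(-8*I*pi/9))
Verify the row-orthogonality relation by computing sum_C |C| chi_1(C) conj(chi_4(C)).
Sum = 0; so <chi_1, chi_4> = 0 (distinct irreducibles are orthogonal).

Proof sketch: Compute term by term over conjugacy classes (|C| * chi_1(C) * conj(chi_4(C))):
  1*(1)*conj(1) + 1*(exp(2*I*pi/9))*conj(exp(8*I*pi/9)) + 1*(exp(4*I*pi/9))*conj(exp(-2*I*pi/9)) + 1*(exp(2*I*pi/3))*conj(exp(2*I*pi/3)) + 1*(exp(8*I*pi/9))*conj(exp(-4*I*pi/9)) + 1*(exp(-8*I*pi/9))*conj(exp(4*I*pi/9)) + 1*(exp(-2*I*pi/3))*conj(exp(-2*I*pi/3)) + 1*(exp(-4*I*pi/9))*conj(exp(2*I*pi/9)) + 1*(exp(-2*I*pi/9))*conj(exp(-8*I*pi/9))
  = (1) + (exp(-2*I*pi/3)) + (exp(2*I*pi/3)) + (1) + (exp(-2*I*pi/3)) + (exp(2*I*pi/3)) + (1) + (exp(-2*I*pi/3)) + (exp(2*I*pi/3))
  = 0.
(Exp terms are combined using exp(i*s)*conj(exp(i*t)) = exp(i*(s-t)), and sums of them are collapsed using the identity that for every m > 1 the m distinct m-th roots of unity sum to 0, e.g. 1 + exp(2*I*pi/3) + exp(-2*I*pi/3) = 0.)
Dividing by |G| = 9 gives 0/9 = 0, matching the row-orthogonality relation <chi_1, chi_4> = [chi_1 = chi_4].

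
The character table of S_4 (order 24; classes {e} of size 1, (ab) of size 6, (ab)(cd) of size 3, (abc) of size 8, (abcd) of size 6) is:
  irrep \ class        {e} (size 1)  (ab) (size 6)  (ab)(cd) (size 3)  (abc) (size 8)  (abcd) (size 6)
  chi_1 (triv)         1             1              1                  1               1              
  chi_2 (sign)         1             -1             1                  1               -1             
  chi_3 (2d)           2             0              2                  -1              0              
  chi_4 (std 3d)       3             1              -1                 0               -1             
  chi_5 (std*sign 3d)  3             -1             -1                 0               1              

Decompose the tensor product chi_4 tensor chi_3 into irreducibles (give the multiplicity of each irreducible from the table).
chi_4 tensor chi_3 = chi_4 + chi_5 (all other irreducibles have multiplicity 0).

Argument: The character of a tensor product is the pointwise product (chi_4 * chi_3)(C) = chi_4(C) * chi_3(C):
  {e}: (3)*(2), (ab): (1)*(0), (ab)(cd): (-1)*(2), (abc): (0)*(-1), (abcd): (-1)*(0)
so (chi_4 * chi_3) takes values
  {e} -> 6, (ab) -> 0, (ab)(cd) -> -2, (abc) -> 0, (abcd) -> 0.
Now take the inner product of this character with each irreducible chi from the table, <chi_4*chi_3, chi> = (1/24) sum_C |C| (chi_4*chi_3)(C) conj(chi(C)):
  <chi_4*chi_3, chi_1> = (1/24)[1*(6)*conj(1) + 6*(0)*conj(1) + 3*(-2)*conj(1) + 8*(0)*conj(1) + 6*(0)*conj(1)]
      = (1/24)[(6) + (0) + (-6) + (0) + (0)] = 0/24 = 0
  <chi_4*chi_3, chi_2> = (1/24)[1*(6)*conj(1) + 6*(0)*conj(-1) + 3*(-2)*conj(1) + 8*(0)*conj(1) + 6*(0)*conj(-1)]
      = (1/24)[(6) + (0) + (-6) + (0) + (0)] = 0/24 = 0
  <chi_4*chi_3, chi_3> = (1/24)[1*(6)*conj(2) + 6*(0)*conj(0) + 3*(-2)*conj(2) + 8*(0)*conj(-1) + 6*(0)*conj(0)]
      = (1/24)[(12) + (0) + (-12) + (0) + (0)] = 0/24 = 0
  <chi_4*chi_3, chi_4> = (1/24)[1*(6)*conj(3) + 6*(0)*conj(1) + 3*(-2)*conj(-1) + 8*(0)*conj(0) + 6*(0)*conj(-1)]
      = (1/24)[(18) + (0) + (6) + (0) + (0)] = 24/24 = 1
  <chi_4*chi_3, chi_5> = (1/24)[1*(6)*conj(3) + 6*(0)*conj(-1) + 3*(-2)*conj(-1) + 8*(0)*conj(0) + 6*(0)*conj(1)]
      = (1/24)[(18) + (0) + (6) + (0) + (0)] = 24/24 = 1
Hence the multiplicities are chi_4: 1, chi_5: 1. Dimension check: dim(chi_4)*dim(chi_3) = 3*2 = 6 and sum (mult * dim) = 1*3 + 1*3 = 6.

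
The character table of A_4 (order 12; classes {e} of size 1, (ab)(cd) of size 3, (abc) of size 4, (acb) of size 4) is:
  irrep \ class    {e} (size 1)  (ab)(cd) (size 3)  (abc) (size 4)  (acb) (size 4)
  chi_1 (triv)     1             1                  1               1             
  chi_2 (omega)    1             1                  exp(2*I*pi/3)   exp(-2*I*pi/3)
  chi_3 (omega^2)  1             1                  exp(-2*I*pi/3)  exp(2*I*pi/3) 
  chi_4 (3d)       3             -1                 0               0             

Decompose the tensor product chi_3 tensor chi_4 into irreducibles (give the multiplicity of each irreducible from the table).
chi_3 tensor chi_4 = chi_4 (all other irreducibles have multiplicity 0).

The character of a tensor product is the pointwise product (chi_3 * chi_4)(C) = chi_3(C) * chi_4(C):
  {e}: (1)*(3), (ab)(cd): (1)*(-1), (abc): (exp(-2*I*pi/3))*(0), (acb): (exp(2*I*pi/3))*(0)
so (chi_3 * chi_4) takes values
  {e} -> 3, (ab)(cd) -> -1, (abc) -> 0, (acb) -> 0.
Now take the inner product of this character with each irreducible chi from the table, <chi_3*chi_4, chi> = (1/12) sum_C |C| (chi_3*chi_4)(C) conj(chi(C)):
  <chi_3*chi_4, chi_1> = (1/12)[1*(3)*conj(1) + 3*(-1)*conj(1) + 4*(0)*conj(1) + 4*(0)*conj(1)]
      = (1/12)[(3) + (-3) + (0) + (0)] = 0/12 = 0
  <chi_3*chi_4, chi_2> = (1/12)[1*(3)*conj(1) + 3*(-1)*conj(1) + 4*(0)*conj(exp(2*I*pi/3)) + 4*(0)*conj(exp(-2*I*pi/3))]
      = (1/12)[(3) + (-3) + (0) + (0)] = 0/12 = 0
  <chi_3*chi_4, chi_3> = (1/12)[1*(3)*conj(1) + 3*(-1)*conj(1) + 4*(0)*conj(exp(-2*I*pi/3)) + 4*(0)*conj(exp(2*I*pi/3))]
      = (1/12)[(3) + (-3) + (0) + (0)] = 0/12 = 0
  <chi_3*chi_4, chi_4> = (1/12)[1*(3)*conj(3) + 3*(-1)*conj(-1) + 4*(0)*conj(0) + 4*(0)*conj(0)]
      = (1/12)[(9) + (3) + (0) + (0)] = 12/12 = 1
(Exp terms are combined using exp(i*s)*conj(exp(i*t)) = exp(i*(s-t)), and sums of them are collapsed using the identity that for every m > 1 the m distinct m-th roots of unity sum to 0, e.g. 1 + exp(2*I*pi/3) + exp(-2*I*pi/3) = 0.)
Hence the multiplicities are chi_4: 1. Dimension check: dim(chi_3)*dim(chi_4) = 1*3 = 3 and sum (mult * dim) = 1*3 = 3.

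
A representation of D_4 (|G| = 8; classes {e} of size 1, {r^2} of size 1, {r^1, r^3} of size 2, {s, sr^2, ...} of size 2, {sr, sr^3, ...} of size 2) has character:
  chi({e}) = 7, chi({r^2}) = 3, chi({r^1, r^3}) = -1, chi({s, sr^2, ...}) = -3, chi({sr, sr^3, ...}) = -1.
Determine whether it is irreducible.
Not irreducible (reducible): <chi, chi> = 10 > 1.

Justification: <chi, chi> = (1/|G|) sum_C |C| * |chi(C)|^2 = (1/8)[1*|7|^2 + 1*|3|^2 + 2*|-1|^2 + 2*|-3|^2 + 2*|-1|^2]
  = (1/8)[(49) + (9) + (2) + (18) + (2)] = 80/8 = 10.
A character is irreducible iff <chi, chi> = 1, so this representation is reducible.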